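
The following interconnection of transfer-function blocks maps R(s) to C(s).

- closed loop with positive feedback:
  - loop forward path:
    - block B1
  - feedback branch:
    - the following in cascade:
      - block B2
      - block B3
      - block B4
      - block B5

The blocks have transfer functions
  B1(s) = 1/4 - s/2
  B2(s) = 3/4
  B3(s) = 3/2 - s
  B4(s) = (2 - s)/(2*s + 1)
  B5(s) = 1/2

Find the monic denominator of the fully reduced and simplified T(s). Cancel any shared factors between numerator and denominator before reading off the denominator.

(1) multiply B2, B3, B4, B5 (series) = (6*s^2 - 21*s + 18)/(32*s + 16)
(2) feedback reduction of B1, (B2*B3*B4*B5) = (16 - 64*s^2)/(12*s^3 - 48*s^2 + 185*s + 46)
Step 2 gives the fully reduced T(s), with no common factor left to cancel. The denominator's leading coefficient is 12, so divide each of its coefficients by 12 to get the monic form.

Therefore the answer is s^3 - 4*s^2 + 185*s/12 + 23/6.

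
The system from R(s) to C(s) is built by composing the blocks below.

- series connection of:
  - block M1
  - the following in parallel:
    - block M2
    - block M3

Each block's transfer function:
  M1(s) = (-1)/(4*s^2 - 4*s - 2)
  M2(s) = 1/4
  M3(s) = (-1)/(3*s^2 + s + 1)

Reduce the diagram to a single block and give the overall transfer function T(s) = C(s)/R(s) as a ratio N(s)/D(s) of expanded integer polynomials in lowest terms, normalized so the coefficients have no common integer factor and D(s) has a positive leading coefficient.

Reducing step by step:

Step 1. combine M2, M3 in parallel: (3*s^2 + s - 3)/(12*s^2 + 4*s + 4)
Step 2. combine M1, (M2+M3) in series - this is the overall T(s), already in the required normalized form

Answer: (-3*s^2 - s + 3)/(48*s^4 - 32*s^3 - 24*s^2 - 24*s - 8)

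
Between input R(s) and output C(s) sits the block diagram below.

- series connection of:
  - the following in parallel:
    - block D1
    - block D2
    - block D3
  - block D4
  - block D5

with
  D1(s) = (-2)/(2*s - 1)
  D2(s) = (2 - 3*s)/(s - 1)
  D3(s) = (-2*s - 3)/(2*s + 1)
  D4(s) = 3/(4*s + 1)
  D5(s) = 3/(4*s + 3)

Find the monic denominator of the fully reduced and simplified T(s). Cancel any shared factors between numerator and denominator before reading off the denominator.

Answer: s^5 - 17*s^3/16 - 3*s^2/16 + 13*s/64 + 3/64

Working:
Step 1 - sum the parallel branches D1, D2, D3 -> (-16*s^3 + 4*s^2 + 12*s - 3)/(4*s^3 - 4*s^2 - s + 1)
Step 2 - reduce the series chain (D1+D2+D3), D4, D5 -> (-144*s^3 + 36*s^2 + 108*s - 27)/(64*s^5 - 68*s^3 - 12*s^2 + 13*s + 3)
T(s) is the step-2 result (common factors already cancelled). Leading coefficient of the denominator: 64. Divide through by 64 for the monic polynomial.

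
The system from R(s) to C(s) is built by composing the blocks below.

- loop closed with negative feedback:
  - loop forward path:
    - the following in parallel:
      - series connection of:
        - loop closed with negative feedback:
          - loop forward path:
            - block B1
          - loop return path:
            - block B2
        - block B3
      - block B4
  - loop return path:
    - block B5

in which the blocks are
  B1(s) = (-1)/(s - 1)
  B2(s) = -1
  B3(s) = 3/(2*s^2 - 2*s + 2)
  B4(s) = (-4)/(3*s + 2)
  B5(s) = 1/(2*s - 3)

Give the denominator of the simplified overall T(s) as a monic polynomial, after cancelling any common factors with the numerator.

Step 1. collapse the loop (B1 forward, B2 return); result (-1)/s
Step 2. multiply [B1/(1+B1*B2)], B3 (series); result (-3)/(2*s^3 - 2*s^2 + 2*s)
Step 3. add ([B1/(1+B1*B2)]*B3), B4 (parallel); result (-8*s^3 + 8*s^2 - 17*s - 6)/(6*s^4 - 2*s^3 + 2*s^2 + 4*s)
Step 4. apply the feedback formula to (([B1/(1+B1*B2)]*B3)+B4), B5; result (-16*s^4 + 40*s^3 - 58*s^2 + 39*s + 18)/(12*s^5 - 22*s^4 + 2*s^3 + 10*s^2 - 29*s - 6)
T(s) is the step-4 result (common factors already cancelled). Leading coefficient of the denominator: 12. Divide through by 12 for the monic polynomial.

Answer: s^5 - 11*s^4/6 + s^3/6 + 5*s^2/6 - 29*s/12 - 1/2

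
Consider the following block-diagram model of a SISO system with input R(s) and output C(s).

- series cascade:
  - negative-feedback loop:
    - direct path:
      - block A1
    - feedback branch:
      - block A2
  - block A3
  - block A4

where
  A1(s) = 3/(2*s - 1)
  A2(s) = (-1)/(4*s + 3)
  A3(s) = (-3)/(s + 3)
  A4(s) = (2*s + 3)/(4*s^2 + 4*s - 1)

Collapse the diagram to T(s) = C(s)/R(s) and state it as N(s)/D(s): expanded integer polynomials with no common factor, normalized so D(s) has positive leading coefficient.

The answer is (-72*s^2 - 162*s - 81)/(32*s^5 + 136*s^4 + 96*s^3 - 98*s^2 - 72*s + 18).

Reasoning:
Step 1: reduce the feedback loop with forward A1 and return A2; result (12*s + 9)/(8*s^2 + 2*s - 6)
Step 2: cascade [A1/(1+A1*A2)], A3, A4 - this is the overall T(s), already in the required normalized form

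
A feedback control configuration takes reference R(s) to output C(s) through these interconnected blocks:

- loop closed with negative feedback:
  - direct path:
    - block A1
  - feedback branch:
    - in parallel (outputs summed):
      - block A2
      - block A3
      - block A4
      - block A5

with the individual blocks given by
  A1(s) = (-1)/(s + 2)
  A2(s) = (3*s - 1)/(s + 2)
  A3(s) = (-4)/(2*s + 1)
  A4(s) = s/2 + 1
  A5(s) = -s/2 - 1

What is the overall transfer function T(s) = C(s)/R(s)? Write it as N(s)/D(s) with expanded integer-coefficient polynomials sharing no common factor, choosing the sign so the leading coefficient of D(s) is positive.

Reducing step by step:

Step 1 - sum the parallel branches A2, A3, A4, A5 -> (6*s^2 - 3*s - 9)/(2*s^2 + 5*s + 2)
Step 2 - apply the feedback formula to A1, (A2+A3+A4+A5): this yields T(s), and no further normalization is needed

Answer: (-2*s^2 - 5*s - 2)/(2*s^3 + 3*s^2 + 15*s + 13)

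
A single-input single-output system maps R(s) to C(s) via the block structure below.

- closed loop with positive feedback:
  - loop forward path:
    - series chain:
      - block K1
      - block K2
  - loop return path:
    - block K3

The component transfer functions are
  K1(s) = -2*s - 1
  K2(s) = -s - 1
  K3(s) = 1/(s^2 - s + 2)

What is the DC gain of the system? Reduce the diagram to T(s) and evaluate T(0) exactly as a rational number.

The answer is 2.

Reasoning:
(1) reduce the series chain K1, K2 gives 2*s^2 + 3*s + 1
(2) reduce the feedback loop with forward (K1*K2) and return K3 gives (-2*s^4 - s^3 - 2*s^2 - 5*s - 2)/(s^2 + 4*s - 1)
The step-2 result is T(s). Setting s = 0: T(0) = -2/(-1) = 2.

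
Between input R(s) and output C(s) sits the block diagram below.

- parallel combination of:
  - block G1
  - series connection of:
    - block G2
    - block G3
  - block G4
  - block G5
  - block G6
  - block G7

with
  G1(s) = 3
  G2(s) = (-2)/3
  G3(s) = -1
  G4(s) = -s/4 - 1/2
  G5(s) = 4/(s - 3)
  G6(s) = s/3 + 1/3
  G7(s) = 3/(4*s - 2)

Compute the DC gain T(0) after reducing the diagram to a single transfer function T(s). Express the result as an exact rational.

First reduce the diagram to T(s).

(1) multiply G2, G3 (series) = 2/3
(2) reduce the parallel group G1, (G2*G3), G4, G5, G6, G7 = (2*s^3 + 77*s^2 - 177*s + 24)/(24*s^2 - 84*s + 36)
That last expression is T(s); at s = 0 only the constant terms survive, so T(0) = 24/36 = 2/3.

Answer: 2/3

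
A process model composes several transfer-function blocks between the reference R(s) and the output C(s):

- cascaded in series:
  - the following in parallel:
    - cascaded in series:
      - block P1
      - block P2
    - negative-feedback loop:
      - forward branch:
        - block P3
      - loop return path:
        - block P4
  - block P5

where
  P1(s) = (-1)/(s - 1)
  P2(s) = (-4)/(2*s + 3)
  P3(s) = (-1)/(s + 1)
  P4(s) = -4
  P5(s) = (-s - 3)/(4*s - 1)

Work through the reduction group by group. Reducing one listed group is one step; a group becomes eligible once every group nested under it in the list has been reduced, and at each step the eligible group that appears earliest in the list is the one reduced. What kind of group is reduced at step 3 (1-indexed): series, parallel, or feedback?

Step 1. multiply P1, P2 (series)
Step 2. feedback reduction of P3, P4
Step 3. add (P1*P2), [P3/(1+P3*P4)] (parallel)
Step 4. multiply ((P1*P2)+[P3/(1+P3*P4)]), P5 (series)
So the answer for step 3 is parallel.

Final answer: parallel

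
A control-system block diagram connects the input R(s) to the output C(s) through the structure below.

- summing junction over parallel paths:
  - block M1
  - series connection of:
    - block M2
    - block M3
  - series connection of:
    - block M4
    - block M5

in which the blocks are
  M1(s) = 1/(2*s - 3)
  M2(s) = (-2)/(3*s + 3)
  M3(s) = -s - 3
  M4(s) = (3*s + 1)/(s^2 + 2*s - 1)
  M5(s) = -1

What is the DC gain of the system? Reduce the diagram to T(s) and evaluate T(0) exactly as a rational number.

Reducing step by step:

Step 1: series reduction of M2, M3 = (2*s + 6)/(3*s + 3)
Step 2: combine M4, M5 in series = (-3*s - 1)/(s^2 + 2*s - 1)
Step 3: add M1, (M2*M3), (M4*M5) (parallel) = (4*s^4 - s^3 + 2*s^2 - 9*s + 24)/(6*s^4 + 9*s^3 - 21*s^2 - 15*s + 9)
Step 3 gives the overall T(s). Then T(0) = 24/9 = 8/3.

Answer: 8/3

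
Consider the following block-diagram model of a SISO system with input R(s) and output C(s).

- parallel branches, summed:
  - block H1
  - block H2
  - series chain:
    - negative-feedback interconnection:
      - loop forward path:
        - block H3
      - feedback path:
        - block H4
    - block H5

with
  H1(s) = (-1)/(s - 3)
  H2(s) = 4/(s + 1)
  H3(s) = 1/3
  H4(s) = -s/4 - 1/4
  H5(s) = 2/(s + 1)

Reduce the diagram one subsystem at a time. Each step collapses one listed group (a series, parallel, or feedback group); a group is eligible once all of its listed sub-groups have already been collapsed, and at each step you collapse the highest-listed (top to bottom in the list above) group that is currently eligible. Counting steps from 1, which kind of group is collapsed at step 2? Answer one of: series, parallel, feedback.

[1] collapse the loop (H3 forward, H4 return)
[2] combine [H3/(1+H3*H4)], H5 in series
[3] add H1, H2, ([H3/(1+H3*H4)]*H5) (parallel)
Step 2: series.

Therefore the answer is series.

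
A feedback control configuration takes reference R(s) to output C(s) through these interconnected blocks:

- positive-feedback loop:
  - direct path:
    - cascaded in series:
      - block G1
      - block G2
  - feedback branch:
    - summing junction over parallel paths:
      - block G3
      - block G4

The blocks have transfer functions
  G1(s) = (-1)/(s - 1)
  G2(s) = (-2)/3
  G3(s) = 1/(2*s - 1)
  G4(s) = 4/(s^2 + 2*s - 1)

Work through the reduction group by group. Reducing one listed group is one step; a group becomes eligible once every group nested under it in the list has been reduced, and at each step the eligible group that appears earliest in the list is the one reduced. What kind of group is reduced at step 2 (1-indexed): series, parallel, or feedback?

The answer is parallel.

Reasoning:
Step 1: reduce the series chain G1, G2
Step 2: sum the parallel branches G3, G4
Step 3: apply the feedback formula to (G1*G2), (G3+G4)
Step 2 collapses a parallel group.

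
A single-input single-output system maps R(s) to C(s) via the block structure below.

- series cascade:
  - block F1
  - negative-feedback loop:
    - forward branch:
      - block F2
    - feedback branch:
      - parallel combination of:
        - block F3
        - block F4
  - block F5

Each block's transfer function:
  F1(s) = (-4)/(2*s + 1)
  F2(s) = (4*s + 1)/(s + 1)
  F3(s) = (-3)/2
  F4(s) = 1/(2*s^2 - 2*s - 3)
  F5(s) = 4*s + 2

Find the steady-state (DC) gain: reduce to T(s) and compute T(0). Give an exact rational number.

Step 1 - combine F3, F4 in parallel gives (-6*s^2 + 6*s + 11)/(4*s^2 - 4*s - 6)
Step 2 - reduce the feedback loop with forward F2 and return (F3+F4) gives (-16*s^3 + 12*s^2 + 28*s + 6)/(20*s^3 - 18*s^2 - 40*s - 5)
Step 3 - reduce the series chain F1, [F2/(1+F2*(F3+F4))], F5 gives (128*s^3 - 96*s^2 - 224*s - 48)/(20*s^3 - 18*s^2 - 40*s - 5)
The step-3 result is T(s). Setting s = 0: T(0) = -48/(-5) = 48/5.

Final answer: 48/5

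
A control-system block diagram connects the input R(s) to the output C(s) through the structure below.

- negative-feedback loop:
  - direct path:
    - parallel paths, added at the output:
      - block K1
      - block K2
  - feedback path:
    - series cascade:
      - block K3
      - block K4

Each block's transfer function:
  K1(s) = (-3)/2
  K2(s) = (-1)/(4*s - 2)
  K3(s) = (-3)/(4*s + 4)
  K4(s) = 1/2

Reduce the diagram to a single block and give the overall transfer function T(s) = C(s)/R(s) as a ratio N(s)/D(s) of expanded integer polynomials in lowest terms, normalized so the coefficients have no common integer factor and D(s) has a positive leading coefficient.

Reducing step by step:

Step 1. sum the parallel branches K1, K2 = (1 - 3*s)/(2*s - 1)
Step 2. series reduction of K3, K4 = (-3)/(8*s + 8)
Step 3. reduce the feedback loop with forward (K1+K2) and return (K3*K4), giving the overall T(s)

Answer: (-24*s^2 - 16*s + 8)/(16*s^2 + 17*s - 11)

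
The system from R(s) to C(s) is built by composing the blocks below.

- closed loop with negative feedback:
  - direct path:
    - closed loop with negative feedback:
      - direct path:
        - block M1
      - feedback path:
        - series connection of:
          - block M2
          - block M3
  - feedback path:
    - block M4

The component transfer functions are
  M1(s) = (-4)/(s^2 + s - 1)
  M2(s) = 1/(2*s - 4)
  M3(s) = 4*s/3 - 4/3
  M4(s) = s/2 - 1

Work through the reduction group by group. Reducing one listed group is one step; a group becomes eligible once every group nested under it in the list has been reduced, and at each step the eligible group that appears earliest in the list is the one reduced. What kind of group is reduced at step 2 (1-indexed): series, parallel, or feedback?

The answer is feedback.

Reasoning:
1. reduce the series chain M2, M3
2. apply the feedback formula to M1, (M2*M3)
3. close the feedback loop around [M1/(1+M1*(M2*M3))], M4
At step 2 the group reduced is feedback.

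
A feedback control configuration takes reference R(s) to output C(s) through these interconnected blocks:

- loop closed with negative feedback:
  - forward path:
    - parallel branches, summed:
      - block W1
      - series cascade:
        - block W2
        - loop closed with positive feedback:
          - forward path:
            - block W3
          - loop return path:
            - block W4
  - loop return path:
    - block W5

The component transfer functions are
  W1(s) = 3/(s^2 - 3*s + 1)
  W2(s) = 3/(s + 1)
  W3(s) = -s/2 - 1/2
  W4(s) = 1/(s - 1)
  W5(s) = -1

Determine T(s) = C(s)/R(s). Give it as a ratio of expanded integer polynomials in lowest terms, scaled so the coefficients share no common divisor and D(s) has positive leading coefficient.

First reduce the diagram to T(s).

[1] close the feedback loop around W3, W4; result (1 - s^2)/(3*s - 1)
[2] multiply W2, [W3/(1-W3*W4)] (series); result (3 - 3*s)/(3*s - 1)
[3] sum the parallel branches W1, (W2*[W3/(1-W3*W4)]); result (-3*s^3 + 12*s^2 - 3*s)/(3*s^3 - 10*s^2 + 6*s - 1)
[4] reduce the feedback loop with forward (W1+(W2*[W3/(1-W3*W4)])) and return W5 - this is the overall T(s), already in the required normalized form

Answer: (-3*s^3 + 12*s^2 - 3*s)/(6*s^3 - 22*s^2 + 9*s - 1)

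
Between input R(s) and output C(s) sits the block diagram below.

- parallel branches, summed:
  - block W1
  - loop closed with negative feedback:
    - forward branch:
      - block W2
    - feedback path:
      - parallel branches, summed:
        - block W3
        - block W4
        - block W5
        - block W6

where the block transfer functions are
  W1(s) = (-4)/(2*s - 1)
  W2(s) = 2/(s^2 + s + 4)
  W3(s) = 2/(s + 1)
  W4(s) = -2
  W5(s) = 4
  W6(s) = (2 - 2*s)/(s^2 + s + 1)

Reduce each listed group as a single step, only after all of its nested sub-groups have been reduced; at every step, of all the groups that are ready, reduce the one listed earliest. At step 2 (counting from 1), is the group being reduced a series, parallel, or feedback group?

(1) add W3, W4, W5, W6 (parallel)
(2) close the feedback loop around W2, (W3+W4+W5+W6)
(3) combine W1, [W2/(1+W2*(W3+W4+W5+W6))] in parallel
So the answer for step 2 is feedback.

Therefore the answer is feedback.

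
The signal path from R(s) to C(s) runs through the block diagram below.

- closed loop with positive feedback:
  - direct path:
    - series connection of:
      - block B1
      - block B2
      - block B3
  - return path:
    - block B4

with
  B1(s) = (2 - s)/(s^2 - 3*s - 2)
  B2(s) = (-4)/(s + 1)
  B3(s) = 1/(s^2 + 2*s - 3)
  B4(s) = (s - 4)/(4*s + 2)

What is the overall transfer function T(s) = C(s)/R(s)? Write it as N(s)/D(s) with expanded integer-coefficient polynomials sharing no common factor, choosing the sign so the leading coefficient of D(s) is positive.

First reduce the diagram to T(s).

(1) multiply B1, B2, B3 (series) = (4*s - 8)/(s^5 - 12*s^3 - 6*s^2 + 11*s + 6)
(2) reduce the feedback loop with forward (B1*B2*B3) and return B4, which is the overall transfer function T(s) = C(s)/R(s) in lowest terms

Answer: (8*s^2 - 12*s - 8)/(2*s^6 + s^5 - 24*s^4 - 24*s^3 + 14*s^2 + 35*s - 10)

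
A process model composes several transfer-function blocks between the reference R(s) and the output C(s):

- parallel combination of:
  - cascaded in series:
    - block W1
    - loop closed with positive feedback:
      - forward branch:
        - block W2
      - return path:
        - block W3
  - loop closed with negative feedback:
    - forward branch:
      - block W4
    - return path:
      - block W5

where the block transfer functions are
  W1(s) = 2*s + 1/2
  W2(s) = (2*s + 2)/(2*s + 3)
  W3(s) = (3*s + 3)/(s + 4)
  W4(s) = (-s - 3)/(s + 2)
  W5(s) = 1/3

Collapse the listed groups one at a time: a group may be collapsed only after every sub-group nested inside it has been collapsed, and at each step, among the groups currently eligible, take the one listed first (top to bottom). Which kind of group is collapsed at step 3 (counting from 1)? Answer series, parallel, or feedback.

The answer is feedback.

Reasoning:
Step 1. reduce the feedback loop with forward W2 and return W3
Step 2. multiply W1, [W2/(1-W2*W3)] (series)
Step 3. apply the feedback formula to W4, W5
Step 4. add (W1*[W2/(1-W2*W3)]), [W4/(1+W4*W5)] (parallel)
At step 3 the group reduced is feedback.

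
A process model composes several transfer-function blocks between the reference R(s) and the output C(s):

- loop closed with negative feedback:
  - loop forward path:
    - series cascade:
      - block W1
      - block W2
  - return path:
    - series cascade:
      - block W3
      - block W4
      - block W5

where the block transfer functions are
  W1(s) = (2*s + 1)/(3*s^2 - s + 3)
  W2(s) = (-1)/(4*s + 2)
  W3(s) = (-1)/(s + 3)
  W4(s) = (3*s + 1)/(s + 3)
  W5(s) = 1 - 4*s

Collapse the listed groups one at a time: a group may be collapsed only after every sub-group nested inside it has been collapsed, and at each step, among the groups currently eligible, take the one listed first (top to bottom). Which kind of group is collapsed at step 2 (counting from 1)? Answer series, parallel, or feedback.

(1) series reduction of W1, W2
(2) multiply W3, W4, W5 (series)
(3) collapse the loop ((W1*W2) forward, (W3*W4*W5) return)
Step 2: series.

Therefore the answer is series.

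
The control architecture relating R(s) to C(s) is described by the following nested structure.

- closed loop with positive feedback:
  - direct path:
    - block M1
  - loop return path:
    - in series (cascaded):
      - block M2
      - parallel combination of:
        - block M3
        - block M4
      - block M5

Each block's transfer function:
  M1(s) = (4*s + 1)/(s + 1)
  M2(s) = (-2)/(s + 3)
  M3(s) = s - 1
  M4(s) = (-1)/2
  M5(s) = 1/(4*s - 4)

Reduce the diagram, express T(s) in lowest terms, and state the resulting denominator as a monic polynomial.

Step 1: parallel reduction of M3, M4; result s - 3/2
Step 2: cascade M2, (M3+M4), M5; result (3 - 2*s)/(4*s^2 + 8*s - 12)
Step 3: apply the feedback formula to M1, (M2*(M3+M4)*M5); result (16*s^3 + 36*s^2 - 40*s - 12)/(4*s^3 + 20*s^2 - 14*s - 15)
The result of step 3 is T(s) in lowest terms. Its denominator has leading coefficient 4; dividing the denominator through by 4 makes it monic.

Final answer: s^3 + 5*s^2 - 7*s/2 - 15/4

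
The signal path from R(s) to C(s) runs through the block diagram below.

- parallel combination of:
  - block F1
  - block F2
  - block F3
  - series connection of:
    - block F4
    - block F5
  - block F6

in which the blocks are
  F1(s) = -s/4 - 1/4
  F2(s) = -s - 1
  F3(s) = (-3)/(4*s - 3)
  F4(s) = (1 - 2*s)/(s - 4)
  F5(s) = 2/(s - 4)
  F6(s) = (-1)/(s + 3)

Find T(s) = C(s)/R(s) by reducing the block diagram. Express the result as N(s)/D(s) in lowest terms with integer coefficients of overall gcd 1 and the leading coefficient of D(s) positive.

1. combine F4, F5 in series = (2 - 4*s)/(s^2 - 8*s + 16)
2. sum the parallel branches F1, F2, F3, (F4*F5), F6, giving the overall T(s)

Therefore the answer is (-20*s^5 + 95*s^4 + 108*s^3 - 907*s^2 - 400*s + 264)/(16*s^4 - 92*s^3 - 68*s^2 + 864*s - 576).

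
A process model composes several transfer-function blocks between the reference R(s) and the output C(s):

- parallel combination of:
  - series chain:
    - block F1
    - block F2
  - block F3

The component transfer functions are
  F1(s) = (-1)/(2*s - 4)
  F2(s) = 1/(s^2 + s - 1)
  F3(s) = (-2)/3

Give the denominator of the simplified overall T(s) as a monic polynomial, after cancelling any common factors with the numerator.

The answer is s^3 - s^2 - 3*s + 2.

Reasoning:
(1) cascade F1, F2 gives (-1)/(2*s^3 - 2*s^2 - 6*s + 4)
(2) combine (F1*F2), F3 in parallel gives (-4*s^3 + 4*s^2 + 12*s - 11)/(6*s^3 - 6*s^2 - 18*s + 12)
The result of step 2 is T(s) in lowest terms. Its denominator has leading coefficient 6; dividing the denominator through by 6 makes it monic.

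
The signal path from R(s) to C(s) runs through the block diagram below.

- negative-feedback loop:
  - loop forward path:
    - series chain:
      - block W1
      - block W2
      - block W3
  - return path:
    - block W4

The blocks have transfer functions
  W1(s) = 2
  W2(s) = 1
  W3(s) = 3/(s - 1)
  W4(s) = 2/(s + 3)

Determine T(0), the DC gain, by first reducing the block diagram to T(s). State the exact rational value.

Reducing step by step:

Step 1 - reduce the series chain W1, W2, W3, giving 6/(s - 1)
Step 2 - collapse the loop ((W1*W2*W3) forward, W4 return), giving (6*s + 18)/(s^2 + 2*s + 9)
DC gain: substitute s = 0 into T(s) from step 2: T(0) = 18/9 = 2.

Answer: 2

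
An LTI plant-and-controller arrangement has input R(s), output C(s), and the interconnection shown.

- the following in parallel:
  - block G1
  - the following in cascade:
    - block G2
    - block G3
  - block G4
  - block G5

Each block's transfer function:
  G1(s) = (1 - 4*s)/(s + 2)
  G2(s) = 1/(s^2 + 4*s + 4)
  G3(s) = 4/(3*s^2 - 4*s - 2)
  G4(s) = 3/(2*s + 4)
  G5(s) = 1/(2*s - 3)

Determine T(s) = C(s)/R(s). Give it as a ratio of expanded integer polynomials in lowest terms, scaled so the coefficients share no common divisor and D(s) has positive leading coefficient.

First reduce the diagram to T(s).

Step 1. cascade G2, G3; result 4/(3*s^4 + 8*s^3 - 6*s^2 - 24*s - 8)
Step 2. add G1, (G2*G3), G4, G5 (parallel); the result is T(s) itself (integer coefficients, no common factor, positive leading denominator coefficient)

Answer: (-48*s^5 + 76*s^4 + 199*s^3 - 318*s^2 - 18*s + 20)/(12*s^5 + 14*s^4 - 72*s^3 - 60*s^2 + 112*s + 48)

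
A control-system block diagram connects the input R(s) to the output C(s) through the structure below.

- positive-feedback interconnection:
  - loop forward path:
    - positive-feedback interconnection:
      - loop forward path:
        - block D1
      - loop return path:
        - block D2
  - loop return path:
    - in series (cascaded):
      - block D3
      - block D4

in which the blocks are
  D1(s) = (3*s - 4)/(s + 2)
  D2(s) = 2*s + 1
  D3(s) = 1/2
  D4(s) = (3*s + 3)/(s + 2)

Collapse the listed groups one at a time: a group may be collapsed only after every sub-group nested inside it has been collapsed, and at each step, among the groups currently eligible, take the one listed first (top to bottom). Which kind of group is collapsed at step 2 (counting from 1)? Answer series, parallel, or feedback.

1. apply the feedback formula to D1, D2
2. series reduction of D3, D4
3. apply the feedback formula to [D1/(1-D1*D2)], (D3*D4)
So the answer for step 2 is series.

Final answer: series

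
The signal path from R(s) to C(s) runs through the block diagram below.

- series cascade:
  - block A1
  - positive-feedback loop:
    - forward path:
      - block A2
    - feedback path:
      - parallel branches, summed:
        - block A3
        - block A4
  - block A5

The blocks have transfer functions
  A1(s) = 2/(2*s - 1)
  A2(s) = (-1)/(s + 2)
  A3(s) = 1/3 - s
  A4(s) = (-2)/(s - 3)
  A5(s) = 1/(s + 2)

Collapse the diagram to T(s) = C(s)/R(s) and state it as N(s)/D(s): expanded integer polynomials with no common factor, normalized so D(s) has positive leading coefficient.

The answer is (18 - 6*s)/(14*s^3 - 33*s^2 - 95*s + 54).

Reasoning:
Step 1 - reduce the parallel group A3, A4; result (-3*s^2 + 10*s - 9)/(3*s - 9)
Step 2 - collapse the loop (A2 forward, (A3+A4) return); result (9 - 3*s)/(7*s - 27)
Step 3 - series reduction of A1, [A2/(1-A2*(A3+A4))], A5: this yields T(s), and no further normalization is needed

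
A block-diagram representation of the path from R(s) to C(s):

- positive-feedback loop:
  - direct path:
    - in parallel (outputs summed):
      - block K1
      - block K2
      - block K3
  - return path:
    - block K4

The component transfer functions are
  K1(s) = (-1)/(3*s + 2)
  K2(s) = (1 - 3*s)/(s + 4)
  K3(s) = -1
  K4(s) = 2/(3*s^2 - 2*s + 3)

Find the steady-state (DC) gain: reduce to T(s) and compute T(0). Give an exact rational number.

Step 1. sum the parallel branches K1, K2, K3 gives (-12*s^2 - 18*s - 10)/(3*s^2 + 14*s + 8)
Step 2. apply the feedback formula to (K1+K2+K3), K4 gives (-36*s^4 - 30*s^3 - 30*s^2 - 34*s - 30)/(9*s^4 + 36*s^3 + 29*s^2 + 62*s + 44)
Step 2 gives the overall T(s). Then T(0) = -30/44 = -15/22.

Final answer: -15/22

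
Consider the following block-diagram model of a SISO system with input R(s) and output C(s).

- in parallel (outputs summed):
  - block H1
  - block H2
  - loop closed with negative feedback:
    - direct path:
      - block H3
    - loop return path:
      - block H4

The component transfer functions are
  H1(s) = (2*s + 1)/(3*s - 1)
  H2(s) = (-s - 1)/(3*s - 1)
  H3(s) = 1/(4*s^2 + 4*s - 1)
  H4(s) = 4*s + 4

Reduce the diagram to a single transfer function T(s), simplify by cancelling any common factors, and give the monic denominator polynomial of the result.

The answer is s^3 + 5*s^2/3 + s/12 - 1/4.

Reasoning:
(1) close the feedback loop around H3, H4, giving 1/(4*s^2 + 8*s + 3)
(2) add H1, H2, [H3/(1+H3*H4)] (parallel), giving (4*s^3 + 8*s^2 + 6*s - 1)/(12*s^3 + 20*s^2 + s - 3)
No further cancellation is possible in the step-2 result, so that is T(s). Its denominator becomes monic after dividing by the leading coefficient 12.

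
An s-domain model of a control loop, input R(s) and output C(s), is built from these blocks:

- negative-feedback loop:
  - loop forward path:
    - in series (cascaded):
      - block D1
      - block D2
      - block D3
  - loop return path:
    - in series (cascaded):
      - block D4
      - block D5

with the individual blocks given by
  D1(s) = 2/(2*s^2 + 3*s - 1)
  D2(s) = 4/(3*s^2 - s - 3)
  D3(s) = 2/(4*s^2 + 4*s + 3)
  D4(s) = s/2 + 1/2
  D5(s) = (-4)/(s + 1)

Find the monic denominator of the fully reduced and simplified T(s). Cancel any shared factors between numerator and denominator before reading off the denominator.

The answer is s^6 + 13*s^5/6 - s^4/12 - 59*s^3/24 - 7*s^2/3 - s/2 - 23/24.

Reasoning:
(1) cascade D1, D2, D3 -> 16/(24*s^6 + 52*s^5 - 2*s^4 - 59*s^3 - 56*s^2 - 12*s + 9)
(2) reduce the series chain D4, D5 -> -2
(3) apply the feedback formula to (D1*D2*D3), (D4*D5) -> 16/(24*s^6 + 52*s^5 - 2*s^4 - 59*s^3 - 56*s^2 - 12*s - 23)
The result of step 3 is T(s) in lowest terms. Its denominator has leading coefficient 24; dividing the denominator through by 24 makes it monic.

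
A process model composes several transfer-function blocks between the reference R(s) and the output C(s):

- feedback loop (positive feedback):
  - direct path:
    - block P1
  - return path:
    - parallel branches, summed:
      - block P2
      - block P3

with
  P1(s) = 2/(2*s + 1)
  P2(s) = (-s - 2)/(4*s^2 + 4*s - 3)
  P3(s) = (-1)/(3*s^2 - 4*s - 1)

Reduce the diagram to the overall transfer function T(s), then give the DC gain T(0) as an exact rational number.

(1) reduce the parallel group P2, P3: (-3*s^3 - 6*s^2 + 5*s + 5)/(12*s^4 - 4*s^3 - 29*s^2 + 8*s + 3)
(2) collapse the loop (P1 forward, (P2+P3) return): (24*s^4 - 8*s^3 - 58*s^2 + 16*s + 6)/(24*s^5 + 4*s^4 - 56*s^3 - s^2 + 4*s - 7)
The step-2 result is T(s). Setting s = 0: T(0) = 6/(-7) = -6/7.

Hence the answer: -6/7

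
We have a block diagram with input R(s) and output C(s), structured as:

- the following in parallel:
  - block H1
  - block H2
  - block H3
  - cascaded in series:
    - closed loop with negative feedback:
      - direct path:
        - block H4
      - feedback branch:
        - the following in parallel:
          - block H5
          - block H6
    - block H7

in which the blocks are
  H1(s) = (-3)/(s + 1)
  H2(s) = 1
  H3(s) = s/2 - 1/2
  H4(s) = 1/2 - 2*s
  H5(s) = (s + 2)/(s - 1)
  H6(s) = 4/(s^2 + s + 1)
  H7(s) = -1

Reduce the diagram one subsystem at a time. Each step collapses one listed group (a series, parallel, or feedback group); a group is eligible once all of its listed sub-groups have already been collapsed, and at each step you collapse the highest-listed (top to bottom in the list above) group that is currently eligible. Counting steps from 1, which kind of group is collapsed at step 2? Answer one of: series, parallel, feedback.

Reducing step by step:

(1) sum the parallel branches H5, H6
(2) collapse the loop (H4 forward, (H5+H6) return)
(3) cascade [H4/(1+H4*(H5+H6))], H7
(4) reduce the parallel group H1, H2, H3, ([H4/(1+H4*(H5+H6))]*H7)
At step 2 the group reduced is feedback.

Answer: feedback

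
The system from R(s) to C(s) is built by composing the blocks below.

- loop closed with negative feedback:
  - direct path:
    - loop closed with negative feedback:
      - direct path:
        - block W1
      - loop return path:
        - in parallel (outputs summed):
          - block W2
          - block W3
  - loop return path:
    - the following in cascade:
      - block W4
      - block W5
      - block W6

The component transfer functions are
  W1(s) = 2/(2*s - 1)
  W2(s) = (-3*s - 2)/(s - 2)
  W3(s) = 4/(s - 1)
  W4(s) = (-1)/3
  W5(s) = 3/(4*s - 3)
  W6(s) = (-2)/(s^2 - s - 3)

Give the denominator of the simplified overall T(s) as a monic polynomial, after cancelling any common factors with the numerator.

Answer: s^6 - 33*s^5/4 + 141*s^4/8 - 5*s^3 - 21*s^2 + 267*s/8 - 59/4

Working:
1. reduce the parallel group W2, W3, giving (-3*s^2 + 5*s - 6)/(s^2 - 3*s + 2)
2. apply the feedback formula to W1, (W2+W3), giving (2*s^2 - 6*s + 4)/(2*s^3 - 13*s^2 + 17*s - 14)
3. series reduction of W4, W5, W6, giving 2/(4*s^3 - 7*s^2 - 9*s + 9)
4. feedback reduction of [W1/(1+W1*(W2+W3))], (W4*W5*W6), giving (8*s^5 - 38*s^4 + 40*s^3 + 44*s^2 - 90*s + 36)/(8*s^6 - 66*s^5 + 141*s^4 - 40*s^3 - 168*s^2 + 267*s - 118)
T(s) is the step-4 result (common factors already cancelled). Leading coefficient of the denominator: 8. Divide through by 8 for the monic polynomial.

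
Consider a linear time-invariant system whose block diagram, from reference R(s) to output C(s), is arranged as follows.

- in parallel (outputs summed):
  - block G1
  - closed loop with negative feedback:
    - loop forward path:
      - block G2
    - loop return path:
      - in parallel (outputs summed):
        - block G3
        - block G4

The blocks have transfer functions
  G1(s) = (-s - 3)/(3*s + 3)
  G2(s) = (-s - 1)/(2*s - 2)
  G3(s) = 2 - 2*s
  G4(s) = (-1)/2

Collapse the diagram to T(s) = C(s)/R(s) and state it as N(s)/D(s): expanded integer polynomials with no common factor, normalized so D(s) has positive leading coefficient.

Step 1. add G3, G4 (parallel) = 3/2 - 2*s
Step 2. collapse the loop (G2 forward, (G3+G4) return) = (-2*s - 2)/(4*s^2 + 5*s - 7)
Step 3. add G1, [G2/(1+G2*(G3+G4))] (parallel), giving the overall T(s)

Therefore the answer is (-4*s^3 - 23*s^2 - 20*s + 15)/(12*s^3 + 27*s^2 - 6*s - 21).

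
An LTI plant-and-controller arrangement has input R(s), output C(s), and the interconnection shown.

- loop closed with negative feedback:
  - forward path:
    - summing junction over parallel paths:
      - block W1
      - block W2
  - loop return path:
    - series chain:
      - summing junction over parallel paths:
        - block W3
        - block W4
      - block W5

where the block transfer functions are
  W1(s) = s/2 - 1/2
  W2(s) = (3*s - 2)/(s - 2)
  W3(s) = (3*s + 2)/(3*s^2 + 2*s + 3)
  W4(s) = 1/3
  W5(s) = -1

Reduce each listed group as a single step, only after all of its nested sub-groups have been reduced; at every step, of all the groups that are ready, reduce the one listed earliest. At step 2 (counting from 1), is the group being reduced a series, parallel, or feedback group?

Step 1 - combine W1, W2 in parallel
Step 2 - parallel reduction of W3, W4
Step 3 - series reduction of (W3+W4), W5
Step 4 - collapse the loop ((W1+W2) forward, ((W3+W4)*W5) return)
The group at step 2 is a parallel group.

Therefore the answer is parallel.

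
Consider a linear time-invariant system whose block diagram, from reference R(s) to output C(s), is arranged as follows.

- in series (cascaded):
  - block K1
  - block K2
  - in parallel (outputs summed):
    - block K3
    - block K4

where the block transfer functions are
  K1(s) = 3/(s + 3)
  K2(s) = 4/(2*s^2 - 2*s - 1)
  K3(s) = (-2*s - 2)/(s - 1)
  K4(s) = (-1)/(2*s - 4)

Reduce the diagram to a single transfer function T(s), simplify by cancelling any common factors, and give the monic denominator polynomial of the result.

1. combine K3, K4 in parallel; result (-4*s^2 + 3*s + 9)/(2*s^2 - 6*s + 4)
2. series reduction of K1, K2, (K3+K4); result (-24*s^2 + 18*s + 54)/(2*s^5 - 2*s^4 - 15*s^3 + 26*s^2 - 5*s - 6)
That last expression is T(s), already simplified. Scaling its denominator by 1/2 (the reciprocal of the leading coefficient) yields the monic denominator.

Therefore the answer is s^5 - s^4 - 15*s^3/2 + 13*s^2 - 5*s/2 - 3.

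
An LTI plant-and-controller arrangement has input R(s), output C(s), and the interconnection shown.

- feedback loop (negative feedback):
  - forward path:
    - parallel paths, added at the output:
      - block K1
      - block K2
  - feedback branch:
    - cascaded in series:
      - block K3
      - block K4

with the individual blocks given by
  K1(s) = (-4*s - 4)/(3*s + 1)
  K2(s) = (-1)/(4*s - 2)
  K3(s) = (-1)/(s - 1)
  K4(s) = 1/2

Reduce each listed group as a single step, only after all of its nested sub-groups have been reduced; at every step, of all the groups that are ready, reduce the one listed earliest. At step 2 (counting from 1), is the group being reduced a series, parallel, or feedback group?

Step 1. parallel reduction of K1, K2
Step 2. reduce the series chain K3, K4
Step 3. collapse the loop ((K1+K2) forward, (K3*K4) return)
The group at step 2 is a series group.

Final answer: series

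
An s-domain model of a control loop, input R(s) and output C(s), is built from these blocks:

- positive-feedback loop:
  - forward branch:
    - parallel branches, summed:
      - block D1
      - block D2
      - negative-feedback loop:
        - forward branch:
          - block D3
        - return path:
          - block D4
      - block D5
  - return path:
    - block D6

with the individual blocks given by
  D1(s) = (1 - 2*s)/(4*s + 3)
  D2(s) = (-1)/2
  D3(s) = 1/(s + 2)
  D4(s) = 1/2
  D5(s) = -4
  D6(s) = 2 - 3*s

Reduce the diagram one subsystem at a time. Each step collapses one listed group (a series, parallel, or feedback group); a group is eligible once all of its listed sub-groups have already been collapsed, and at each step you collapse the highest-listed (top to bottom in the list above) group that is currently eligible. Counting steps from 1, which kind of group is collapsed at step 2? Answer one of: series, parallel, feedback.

Reducing step by step:

[1] close the feedback loop around D3, D4
[2] reduce the parallel group D1, D2, [D3/(1+D3*D4)], D5
[3] collapse the loop ((D1+D2+[D3/(1+D3*D4)]+D5) forward, D6 return)
At step 2 the group reduced is parallel.

Answer: parallel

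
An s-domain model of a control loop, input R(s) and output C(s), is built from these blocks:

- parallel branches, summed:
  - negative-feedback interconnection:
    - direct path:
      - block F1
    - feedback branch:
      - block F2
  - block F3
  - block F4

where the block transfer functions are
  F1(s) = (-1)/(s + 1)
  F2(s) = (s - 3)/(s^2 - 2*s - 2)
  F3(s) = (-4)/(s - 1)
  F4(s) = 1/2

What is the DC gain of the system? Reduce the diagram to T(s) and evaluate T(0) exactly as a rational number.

First reduce the diagram to T(s).

1. collapse the loop (F1 forward, F2 return): (-s^2 + 2*s + 2)/(s^3 - s^2 - 5*s + 1)
2. add [F1/(1+F1*F2)], F3, F4 (parallel): (s^4 - 12*s^3 + 10*s^2 + 46*s - 13)/(2*s^4 - 4*s^3 - 8*s^2 + 12*s - 2)
DC gain: substitute s = 0 into T(s) from step 2: T(0) = -13/(-2) = 13/2.

Answer: 13/2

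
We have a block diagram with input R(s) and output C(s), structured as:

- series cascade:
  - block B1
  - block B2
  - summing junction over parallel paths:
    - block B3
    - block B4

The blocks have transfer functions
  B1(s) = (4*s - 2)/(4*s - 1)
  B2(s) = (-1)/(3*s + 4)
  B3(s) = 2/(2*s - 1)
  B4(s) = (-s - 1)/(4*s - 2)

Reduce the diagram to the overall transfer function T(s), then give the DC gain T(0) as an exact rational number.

The answer is 3/4.

Reasoning:
Step 1. add B3, B4 (parallel) gives (3 - s)/(4*s - 2)
Step 2. series reduction of B1, B2, (B3+B4) gives (s - 3)/(12*s^2 + 13*s - 4)
That last expression is T(s); at s = 0 only the constant terms survive, so T(0) = -3/(-4) = 3/4.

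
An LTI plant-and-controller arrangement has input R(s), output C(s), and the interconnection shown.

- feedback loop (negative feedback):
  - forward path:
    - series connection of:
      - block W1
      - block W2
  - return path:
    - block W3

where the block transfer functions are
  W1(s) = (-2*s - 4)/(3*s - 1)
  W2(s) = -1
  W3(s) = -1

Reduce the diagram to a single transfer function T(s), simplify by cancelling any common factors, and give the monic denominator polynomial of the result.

[1] series reduction of W1, W2; result (2*s + 4)/(3*s - 1)
[2] apply the feedback formula to (W1*W2), W3; result (2*s + 4)/(s - 5)
Step 2 gives the fully reduced T(s), with no common factor left to cancel. The denominator is already monic (leading coefficient 1).

Therefore the answer is s - 5.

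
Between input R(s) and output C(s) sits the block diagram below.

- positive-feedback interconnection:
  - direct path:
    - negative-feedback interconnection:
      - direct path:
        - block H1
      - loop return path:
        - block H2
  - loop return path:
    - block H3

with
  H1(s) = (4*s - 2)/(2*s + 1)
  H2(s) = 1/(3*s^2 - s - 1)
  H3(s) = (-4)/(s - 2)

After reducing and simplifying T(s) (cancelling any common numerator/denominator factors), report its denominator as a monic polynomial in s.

[1] apply the feedback formula to H1, H2 gives (12*s^3 - 10*s^2 - 2*s + 2)/(6*s^3 + s^2 + s - 3)
[2] collapse the loop ([H1/(1+H1*H2)] forward, H3 return) gives (12*s^4 - 34*s^3 + 18*s^2 + 6*s - 4)/(6*s^4 + 37*s^3 - 41*s^2 - 13*s + 14)
The result of step 2 is T(s) in lowest terms. Its denominator has leading coefficient 6; dividing the denominator through by 6 makes it monic.

Therefore the answer is s^4 + 37*s^3/6 - 41*s^2/6 - 13*s/6 + 7/3.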